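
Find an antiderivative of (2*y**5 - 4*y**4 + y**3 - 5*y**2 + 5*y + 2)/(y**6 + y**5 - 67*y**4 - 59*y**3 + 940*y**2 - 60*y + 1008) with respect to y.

Factor the denominator: (y - 7)*(y - 4)*(y + 6)**2*(y**2 + 1).
Partial-fraction decomposition: 3*(443*y + 191)/(232730*(y**2 + 1)) + 2877633/(2313610*(y + 6)) - 2116/(481*(y + 6)**2) - 103/(510*(y - 4)) + 4829/(5070*(y - 7)).
Integrate each term; A/(y−a) gives A·log|y−a|; the (By+D)/(y²+p²) term gives a log and an atan.

4829*log(y - 7)/5070 - 103*log(y - 4)/510 + 2877633*log(y + 6)/2313610 + 1329*log(y**2 + 1)/465460 + 573*atan(y)/232730 + 2116/(481*y + 2886) + C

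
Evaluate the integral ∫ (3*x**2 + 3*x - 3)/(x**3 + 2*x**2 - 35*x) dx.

Factor the denominator: x*(x - 5)*(x + 7).
Partial-fraction decomposition: 41/(28*(x + 7)) + 29/(20*(x - 5)) + 3/(35*x).
Integrate each term: A/(x−a) contributes A·log|x−a|.

3*log(x)/35 + 29*log(x - 5)/20 + 41*log(x + 7)/28 + C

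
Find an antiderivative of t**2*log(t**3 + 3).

t**3*log(t**3 + 3)/3 - t**3/3 + log(t**3 + 3) + C

Let u = t**3 + 3, so du = (3*t**2) dt.
The integral becomes (1/3)·∫ log(u) du; integrate by parts with u′=log(u), dv′=du.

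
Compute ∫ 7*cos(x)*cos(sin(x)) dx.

7*sin(sin(x)) + C

Let u = sin(x), so du = (cos(x)) dx.
Rewriting, the integral becomes 7·∫ cos(u) du = 7·sin(u).
Substituting back, u = sin(x).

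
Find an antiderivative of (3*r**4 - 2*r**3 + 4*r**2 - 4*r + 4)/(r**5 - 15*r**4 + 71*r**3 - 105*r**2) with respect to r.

Factor the denominator: r**2*(r - 7)*(r - 5)*(r - 3).
Partial-fraction decomposition: 217/(72*(r - 3)) - 1709/(100*(r - 5)) + 6689/(392*(r - 7)) + 136/(11025*r) - 4/(105*r**2).
Integrate each term; A/(r−a) gives A·log|r−a|; A/(r−a)² gives −A/(r−a).

136*log(r)/11025 + 6689*log(r - 7)/392 - 1709*log(r - 5)/100 + 217*log(r - 3)/72 + 4/(105*r) + C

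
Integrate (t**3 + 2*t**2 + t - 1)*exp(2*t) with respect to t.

(4*t**3 + 2*t**2 + 2*t - 5)*exp(2*t)/8 + C

Use integration by parts with u = t**3 + 2*t**2 + t - 1, dv = exp(2*t) dt, so v = exp(2*t)/2.
Apply parts 3 times (tabular method): alternate signs, differentiate u down to 0, integrate dv up.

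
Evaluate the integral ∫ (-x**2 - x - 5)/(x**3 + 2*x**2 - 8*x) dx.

Factor the denominator: x*(x - 2)*(x + 4).
Partial-fraction decomposition: -17/(24*(x + 4)) - 11/(12*(x - 2)) + 5/(8*x).
Integrate each term: A/(x−a) contributes A·log|x−a|.

5*log(x)/8 - 11*log(x - 2)/12 - 17*log(x + 4)/24 + C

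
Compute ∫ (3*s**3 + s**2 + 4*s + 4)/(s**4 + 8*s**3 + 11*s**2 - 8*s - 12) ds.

2*log(s - 1)/7 + log(s + 1)/5 - 2*log(s + 2) + 158*log(s + 6)/35 + C

Factor the denominator: (s - 1)*(s + 1)*(s + 2)*(s + 6).
Partial-fraction decomposition: 158/(35*(s + 6)) - 2/(s + 2) + 1/(5*(s + 1)) + 2/(7*(s - 1)).
Integrate each term: A/(s−a) contributes A·log|s−a|.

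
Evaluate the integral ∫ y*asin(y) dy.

y**2*asin(y)/2 + y*sqrt(-y**2 + 1)/4 - asin(y)/4 + C

Use integration by parts with u = arcsin(y), dv = y dy.
Then du = 1/sqrt(-y**2 + 1) dy.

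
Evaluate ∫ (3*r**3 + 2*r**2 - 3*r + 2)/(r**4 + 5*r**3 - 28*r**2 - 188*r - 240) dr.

Factor the denominator: (r - 6)*(r + 2)*(r + 4)*(r + 5).
Partial-fraction decomposition: 28/(3*(r + 5)) - 73/(10*(r + 4)) + 1/(6*(r + 2)) + 4/(5*(r - 6)).
Integrate each term: A/(r−a) contributes A·log|r−a|.

4*log(r - 6)/5 + log(r + 2)/6 - 73*log(r + 4)/10 + 28*log(r + 5)/3 + C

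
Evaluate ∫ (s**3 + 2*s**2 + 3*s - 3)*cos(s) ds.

Use integration by parts with u = s**3 + 2*s**2 + 3*s - 3, dv = cos(s) ds, so v = sin(s).
Apply parts 3 times (tabular method): alternate signs, differentiate u down to 0, integrate dv up.

s**3*sin(s) + 2*s**2*sin(s) + 3*s**2*cos(s) - 3*s*sin(s) + 4*s*cos(s) - 7*sin(s) - 3*cos(s) + C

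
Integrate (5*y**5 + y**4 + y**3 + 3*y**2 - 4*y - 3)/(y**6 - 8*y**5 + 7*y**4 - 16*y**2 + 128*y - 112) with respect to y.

Factor the denominator: (y - 7)*(y - 2)*(y - 1)*(y + 2)*(y**2 + 4).
Partial-fraction decomposition: -(224*y - 2301)/(2120*(y**2 + 4)) + 5/(32*(y + 2)) + 1/(30*(y - 1)) - 37/(32*(y - 2)) + 1931/(318*(y - 7)).
Integrate each term; A/(y−a) gives A·log|y−a|; the (By+D)/(y²+p²) term gives a log and an atan.

1931*log(y - 7)/318 - 37*log(y - 2)/32 + log(y - 1)/30 + 5*log(y + 2)/32 - 14*log(y**2 + 4)/265 + 2301*atan(y/2)/4240 + C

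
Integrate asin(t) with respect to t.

t*asin(t) + sqrt(-t**2 + 1) + C

Use integration by parts with u = arcsin(t), dv = dt.
Then du = 1/sqrt(-t**2 + 1) dt.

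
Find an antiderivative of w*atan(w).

Use integration by parts with u = arctan(w), dv = w dw.
Then du = 1/(w**2 + 1) dw.

w**2*atan(w)/2 - w/2 + atan(w)/2 + C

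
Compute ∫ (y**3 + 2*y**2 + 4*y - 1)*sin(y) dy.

-y**3*cos(y) + 3*y**2*sin(y) - 2*y**2*cos(y) + 4*y*sin(y) + 2*y*cos(y) - 2*sin(y) + 5*cos(y) + C

Use integration by parts with u = y**3 + 2*y**2 + 4*y - 1, dv = sin(y) dy, so v = -cos(y).
Apply parts 3 times (tabular method): alternate signs, differentiate u down to 0, integrate dv up.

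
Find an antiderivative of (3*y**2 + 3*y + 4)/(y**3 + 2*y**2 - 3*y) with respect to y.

Factor the denominator: y*(y - 1)*(y + 3).
Partial-fraction decomposition: 11/(6*(y + 3)) + 5/(2*(y - 1)) - 4/(3*y).
Integrate each term: A/(y−a) contributes A·log|y−a|.

-4*log(y)/3 + 5*log(y - 1)/2 + 11*log(y + 3)/6 + C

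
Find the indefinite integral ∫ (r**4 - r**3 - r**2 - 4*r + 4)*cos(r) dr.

r**4*sin(r) - r**3*sin(r) + 4*r**3*cos(r) - 13*r**2*sin(r) - 3*r**2*cos(r) + 2*r*sin(r) - 26*r*cos(r) + 30*sin(r) + 2*cos(r) + C

Use integration by parts with u = r**4 - r**3 - r**2 - 4*r + 4, dv = cos(r) dr, so v = sin(r).
Apply parts 4 times (tabular method): alternate signs, differentiate u down to 0, integrate dv up.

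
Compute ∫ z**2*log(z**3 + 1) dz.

z**3*log(z**3 + 1)/3 - z**3/3 + log(z**3 + 1)/3 + C

Let u = z**3 + 1, so du = (3*z**2) dz.
The integral becomes (1/3)·∫ log(u) du; integrate by parts with u′=log(u), dv′=du.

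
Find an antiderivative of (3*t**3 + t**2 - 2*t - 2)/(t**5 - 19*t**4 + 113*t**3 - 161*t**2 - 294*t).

Factor the denominator: t*(t - 7)**2*(t - 6)*(t + 1).
Partial-fraction decomposition: -1/(224*(t + 1)) + 335/(21*(t - 6)) - 25017/(1568*(t - 7)) + 531/(28*(t - 7)**2) + 1/(147*t).
Integrate each term; A/(t−a) gives A·log|t−a|; A/(t−a)² gives −A/(t−a).

log(t)/147 - 25017*log(t - 7)/1568 + 335*log(t - 6)/21 - log(t + 1)/224 - 531/(28*t - 196) + C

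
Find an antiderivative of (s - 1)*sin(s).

-s*cos(s) + sin(s) + cos(s) + C

Use integration by parts with u = s - 1, dv = sin(s) ds, so v = -cos(s).
Apply parts 1 times (tabular method): alternate signs, differentiate u down to 0, integrate dv up.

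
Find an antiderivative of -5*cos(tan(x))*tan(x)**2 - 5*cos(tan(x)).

-5*sin(tan(x)) + C

Let u = tan(x), so du = (tan(x)**2 + 1) dx.
Rewriting, the integral becomes -5·∫ cos(u) du = -5·sin(u).
Substituting back, u = tan(x).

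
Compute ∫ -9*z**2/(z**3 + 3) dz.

-3*log(z**3 + 3) + C

Let u = z**3 + 3, so du = (3*z**2) dz.
Rewriting, the integral becomes -3·∫ 1/u du = -3·log(u).
Substituting back, u = z**3 + 3.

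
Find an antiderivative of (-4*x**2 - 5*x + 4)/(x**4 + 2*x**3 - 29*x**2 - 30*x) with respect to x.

Factor the denominator: x*(x - 5)*(x + 1)*(x + 6).
Partial-fraction decomposition: 1/(3*(x + 6)) + 1/(6*(x + 1)) - 11/(30*(x - 5)) - 2/(15*x).
Integrate each term: A/(x−a) contributes A·log|x−a|.

-2*log(x)/15 - 11*log(x - 5)/30 + log(x + 1)/6 + log(x + 6)/3 + C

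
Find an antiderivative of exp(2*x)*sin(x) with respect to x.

2*exp(2*x)*sin(x)/5 - exp(2*x)*cos(x)/5 + C

Let I denote the integral. Integrate by parts with u = sin(x), dv = exp(2*x) dx, so v = exp(2*x)/2: I = exp(2*x)*sin(x)/2 − (1/2)·∫ exp(2*x)*cos(x) dx.
Apply parts again with u = cos(x), dv = exp(2*x) dx: ∫ exp(2*x)*cos(x) dx = exp(2*x)*cos(x)/2 + (1/2)·I. Substituting back brings back I: I = exp(2*x)*sin(x)/2 - exp(2*x)*cos(x)/4 − (1/4)·I.
Solving for I: (1 + 1/4)·I equals the remaining terms, so I = (4/5)·(exp(2*x)*sin(x)/2 - exp(2*x)*cos(x)/4).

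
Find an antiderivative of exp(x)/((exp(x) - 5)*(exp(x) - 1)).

Let u = e^x, du = e^x dx.
The integral becomes ∫ du/((u-1)(u-5)); decompose into partial fractions.

log(exp(x) - 5)/4 - log(exp(x) - 1)/4 + C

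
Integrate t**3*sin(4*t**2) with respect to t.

Let u = t², du = 2t dt; rewrite as (1/2)∫ u^1·sin(4u) du.
Now integrate by parts 1 time.

-t**2*cos(4*t**2)/8 + sin(4*t**2)/32 + C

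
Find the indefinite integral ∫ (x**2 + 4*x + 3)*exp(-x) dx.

Use integration by parts with u = x**2 + 4*x + 3, dv = exp(-x) dx, so v = -exp(-x).
Apply parts 2 times (tabular method): alternate signs, differentiate u down to 0, integrate dv up.

(-x**2 - 6*x - 9)*exp(-x) + C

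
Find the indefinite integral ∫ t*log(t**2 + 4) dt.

t**2*log(t**2 + 4)/2 - t**2/2 + 2*log(t**2 + 4) + C

Let u = t**2 + 4, so du = (2*t) dt.
The integral becomes (1/2)·∫ log(u) du; integrate by parts with u′=log(u), dv′=du.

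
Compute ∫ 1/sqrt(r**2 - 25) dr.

Substitute r = 5·sec(θ), so dr = 5·sec(θ)*tan(θ) dθ and the radical becomes sqrt(r**2 - 25) = 5·tan(θ) by the Pythagorean identity.
Integrate the resulting trig expression in θ, then back-substitute sec(θ) = r/5, tan(θ) = sqrt(r**2 - 25)/5 (absorbing any constant into C).

log(r + sqrt(r**2 - 25)) + C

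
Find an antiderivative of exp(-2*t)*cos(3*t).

Let I denote the integral. Integrate by parts with u = cos(3*t), dv = exp(-2*t) dt, so v = -exp(-2*t)/2: I = -exp(-2*t)*cos(3*t)/2 − (3/2)·∫ exp(-2*t)*sin(3*t) dt.
Apply parts again with u = sin(3*t), dv = exp(-2*t) dt: ∫ exp(-2*t)*sin(3*t) dt = -exp(-2*t)*sin(3*t)/2 + (3/2)·I. Substituting back brings back I: I = 3*exp(-2*t)*sin(3*t)/4 - exp(-2*t)*cos(3*t)/2 − (9/4)·I.
Solving for I: (1 + 9/4)·I equals the remaining terms, so I = (4/13)·(3*exp(-2*t)*sin(3*t)/4 - exp(-2*t)*cos(3*t)/2).

3*exp(-2*t)*sin(3*t)/13 - 2*exp(-2*t)*cos(3*t)/13 + C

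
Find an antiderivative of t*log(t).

Use integration by parts with u = log(t), dv = t dt.
Then du = 1/t dt and v = t**2/2.

t**2*log(t)/2 - t**2/4 + C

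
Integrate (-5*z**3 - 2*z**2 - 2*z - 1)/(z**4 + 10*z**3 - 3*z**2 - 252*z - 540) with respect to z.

Factor the denominator: (z - 5)*(z + 3)*(z + 6)**2.
Partial-fraction decomposition: -2828/(1089*(z + 6)) + 1019/(33*(z + 6)**2) - 61/(36*(z + 3)) - 343/(484*(z - 5)).
Integrate each term; A/(z−a) gives A·log|z−a|; A/(z−a)² gives −A/(z−a).

-343*log(z - 5)/484 - 61*log(z + 3)/36 - 2828*log(z + 6)/1089 - 1019/(33*z + 198) + C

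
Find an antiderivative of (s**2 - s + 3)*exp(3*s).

Use integration by parts with u = s**2 - s + 3, dv = exp(3*s) ds, so v = exp(3*s)/3.
Apply parts 2 times (tabular method): alternate signs, differentiate u down to 0, integrate dv up.

(9*s**2 - 15*s + 32)*exp(3*s)/27 + C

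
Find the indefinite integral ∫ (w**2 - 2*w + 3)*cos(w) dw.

Use integration by parts with u = w**2 - 2*w + 3, dv = cos(w) dw, so v = sin(w).
Apply parts 2 times (tabular method): alternate signs, differentiate u down to 0, integrate dv up.

w**2*sin(w) - 2*w*sin(w) + 2*w*cos(w) + sin(w) - 2*cos(w) + C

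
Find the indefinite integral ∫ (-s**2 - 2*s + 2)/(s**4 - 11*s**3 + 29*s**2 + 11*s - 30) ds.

Factor the denominator: (s - 6)*(s - 5)*(s - 1)*(s + 1).
Partial-fraction decomposition: -1/(28*(s + 1)) - 1/(40*(s - 1)) + 11/(8*(s - 5)) - 46/(35*(s - 6)).
Integrate each term: A/(s−a) contributes A·log|s−a|.

-46*log(s - 6)/35 + 11*log(s - 5)/8 - log(s - 1)/40 - log(s + 1)/28 + C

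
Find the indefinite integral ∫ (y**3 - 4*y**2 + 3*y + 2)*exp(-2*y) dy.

(-4*y**3 + 10*y**2 - 2*y - 9)*exp(-2*y)/8 + C

Use integration by parts with u = y**3 - 4*y**2 + 3*y + 2, dv = exp(-2*y) dy, so v = -exp(-2*y)/2.
Apply parts 3 times (tabular method): alternate signs, differentiate u down to 0, integrate dv up.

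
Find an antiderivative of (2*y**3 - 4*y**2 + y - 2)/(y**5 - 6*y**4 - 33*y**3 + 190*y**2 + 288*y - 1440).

Factor the denominator: (y - 6)*(y - 5)*(y - 3)*(y + 4)**2.
Partial-fraction decomposition: -1031/(11025*(y + 4)) + 11/(35*(y + 4)**2) + 19/(294*(y - 3)) - 17/(18*(y - 5)) + 73/(75*(y - 6)).
Integrate each term; A/(y−a) gives A·log|y−a|; A/(y−a)² gives −A/(y−a).

73*log(y - 6)/75 - 17*log(y - 5)/18 + 19*log(y - 3)/294 - 1031*log(y + 4)/11025 - 11/(35*y + 140) + C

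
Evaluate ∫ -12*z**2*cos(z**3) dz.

-4*sin(z**3) + C

Let u = z**3, so du = (3*z**2) dz.
Rewriting, the integral becomes -4·∫ cos(u) du = -4·sin(u).
Substituting back, u = z**3.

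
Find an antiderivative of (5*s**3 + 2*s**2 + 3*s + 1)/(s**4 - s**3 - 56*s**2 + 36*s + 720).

Factor the denominator: (s - 6)*(s - 5)*(s + 4)*(s + 6).
Partial-fraction decomposition: 1025/(264*(s + 6)) - 299/(180*(s + 4)) - 691/(99*(s - 5)) + 1171/(120*(s - 6)).
Integrate each term: A/(s−a) contributes A·log|s−a|.

1171*log(s - 6)/120 - 691*log(s - 5)/99 - 299*log(s + 4)/180 + 1025*log(s + 6)/264 + C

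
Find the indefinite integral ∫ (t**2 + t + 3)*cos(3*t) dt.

Use integration by parts with u = t**2 + t + 3, dv = cos(3*t) dt, so v = sin(3*t)/3.
Apply parts 2 times (tabular method): alternate signs, differentiate u down to 0, integrate dv up.

t**2*sin(3*t)/3 + t*sin(3*t)/3 + 2*t*cos(3*t)/9 + 25*sin(3*t)/27 + cos(3*t)/9 + C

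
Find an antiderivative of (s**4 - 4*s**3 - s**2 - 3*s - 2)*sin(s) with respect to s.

Use integration by parts with u = s**4 - 4*s**3 - s**2 - 3*s - 2, dv = sin(s) ds, so v = -cos(s).
Apply parts 4 times (tabular method): alternate signs, differentiate u down to 0, integrate dv up.

-s**4*cos(s) + 4*s**3*sin(s) + 4*s**3*cos(s) - 12*s**2*sin(s) + 13*s**2*cos(s) - 26*s*sin(s) - 21*s*cos(s) + 21*sin(s) - 24*cos(s) + C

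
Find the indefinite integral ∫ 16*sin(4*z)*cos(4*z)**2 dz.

-4*cos(4*z)**3/3 + C

Let u = cos(4*z), so du = (-4*sin(4*z)) dz.
Rewriting, the integral becomes -4·∫ u^2 du = -4·u^3/3.
Substituting back, u = cos(4*z).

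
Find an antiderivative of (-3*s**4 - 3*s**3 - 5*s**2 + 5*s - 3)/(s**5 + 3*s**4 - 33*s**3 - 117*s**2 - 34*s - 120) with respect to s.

-4689*log(s - 6)/4070 + 679*log(s + 4)/170 - 1653*log(s + 5)/286 - 1019*log(s**2 + 1)/32708 - 157*atan(s)/16354 + C

Factor the denominator: (s - 6)*(s + 4)*(s + 5)*(s**2 + 1).
Partial-fraction decomposition: -(1019*s + 157)/(16354*(s**2 + 1)) - 1653/(286*(s + 5)) + 679/(170*(s + 4)) - 4689/(4070*(s - 6)).
Integrate each term; A/(s−a) gives A·log|s−a|; the (Bs+D)/(s²+p²) term gives a log and an atan.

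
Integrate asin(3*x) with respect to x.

x*asin(3*x) + sqrt(-9*x**2 + 1)/3 + C

Use integration by parts with u = arcsin(3*x), dv = dx.
Then du = 3/sqrt(-9*x**2 + 1) dx.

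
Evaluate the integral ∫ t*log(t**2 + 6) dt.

t**2*log(t**2 + 6)/2 - t**2/2 + 3*log(t**2 + 6) + C

Let u = t**2 + 6, so du = (2*t) dt.
The integral becomes (1/2)·∫ log(u) du; integrate by parts with u′=log(u), dv′=du.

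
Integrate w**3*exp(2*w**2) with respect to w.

Let u = w², du = 2w dw; rewrite as (1/2)∫ u^1·exp(2u) du.
Now integrate by parts 1 time.

(2*w**2 - 1)*exp(2*w**2)/8 + C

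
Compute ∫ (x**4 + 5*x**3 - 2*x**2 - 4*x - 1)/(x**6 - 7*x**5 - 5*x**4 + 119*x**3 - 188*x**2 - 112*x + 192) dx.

-47753*log(x - 4)/14400 + 185*log(x - 3)/56 + log(x - 1)/180 - log(x + 1)/200 + 27*log(x + 4)/2240 - 527/(120*x - 480) + C

Factor the denominator: (x - 4)**2*(x - 3)*(x - 1)*(x + 1)*(x + 4).
Partial-fraction decomposition: 27/(2240*(x + 4)) - 1/(200*(x + 1)) + 1/(180*(x - 1)) + 185/(56*(x - 3)) - 47753/(14400*(x - 4)) + 527/(120*(x - 4)**2).
Integrate each term; A/(x−a) gives A·log|x−a|; A/(x−a)² gives −A/(x−a).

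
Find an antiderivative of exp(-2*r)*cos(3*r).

3*exp(-2*r)*sin(3*r)/13 - 2*exp(-2*r)*cos(3*r)/13 + C

Let I denote the integral. Integrate by parts with u = cos(3*r), dv = exp(-2*r) dr, so v = -exp(-2*r)/2: I = -exp(-2*r)*cos(3*r)/2 − (3/2)·∫ exp(-2*r)*sin(3*r) dr.
Apply parts again with u = sin(3*r), dv = exp(-2*r) dr: ∫ exp(-2*r)*sin(3*r) dr = -exp(-2*r)*sin(3*r)/2 + (3/2)·I. Substituting back brings back I: I = 3*exp(-2*r)*sin(3*r)/4 - exp(-2*r)*cos(3*r)/2 − (9/4)·I.
Solving for I: (1 + 9/4)·I equals the remaining terms, so I = (4/13)·(3*exp(-2*r)*sin(3*r)/4 - exp(-2*r)*cos(3*r)/2).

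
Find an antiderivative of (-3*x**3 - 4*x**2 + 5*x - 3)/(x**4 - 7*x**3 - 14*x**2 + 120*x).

-log(x)/40 - 51*log(x - 6)/4 + 151*log(x - 5)/15 - 7*log(x + 4)/24 + C

Factor the denominator: x*(x - 6)*(x - 5)*(x + 4).
Partial-fraction decomposition: -7/(24*(x + 4)) + 151/(15*(x - 5)) - 51/(4*(x - 6)) - 1/(40*x).
Integrate each term: A/(x−a) contributes A·log|x−a|.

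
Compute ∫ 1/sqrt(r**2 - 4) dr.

Substitute r = 2·sec(θ), so dr = 2·sec(θ)*tan(θ) dθ and the radical becomes sqrt(r**2 - 4) = 2·tan(θ) by the Pythagorean identity.
Integrate the resulting trig expression in θ, then back-substitute sec(θ) = r/2, tan(θ) = sqrt(r**2 - 4)/2 (absorbing any constant into C).

log(r + sqrt(r**2 - 4)) + C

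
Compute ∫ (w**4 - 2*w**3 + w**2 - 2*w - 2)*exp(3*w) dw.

Use integration by parts with u = w**4 - 2*w**3 + w**2 - 2*w - 2, dv = exp(3*w) dw, so v = exp(3*w)/3.
Apply parts 4 times (tabular method): alternate signs, differentiate u down to 0, integrate dv up.

(27*w**4 - 90*w**3 + 117*w**2 - 132*w - 10)*exp(3*w)/81 + C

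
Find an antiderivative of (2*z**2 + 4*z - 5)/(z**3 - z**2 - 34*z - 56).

Factor the denominator: (z - 7)*(z + 2)*(z + 4).
Partial-fraction decomposition: 1/(2*(z + 4)) + 5/(18*(z + 2)) + 11/(9*(z - 7)).
Integrate each term: A/(z−a) contributes A·log|z−a|.

11*log(z - 7)/9 + 5*log(z + 2)/18 + log(z + 4)/2 + C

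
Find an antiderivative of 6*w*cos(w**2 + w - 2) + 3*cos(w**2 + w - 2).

Let u = w**2 + w - 2, so du = (2*w + 1) dw.
Rewriting, the integral becomes 3·∫ cos(u) du = 3·sin(u).
Substituting back, u = w**2 + w - 2.

3*sin(w**2 + w - 2) + C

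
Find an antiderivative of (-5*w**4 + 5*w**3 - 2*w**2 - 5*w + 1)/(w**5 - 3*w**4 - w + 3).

-151*log(w - 3)/40 + 3*log(w - 1)/4 - 3*log(w + 1)/8 - 4*log(w**2 + 1)/5 + atan(w)/5 + C

Factor the denominator: (w - 3)*(w - 1)*(w + 1)*(w**2 + 1).
Partial-fraction decomposition: -(8*w - 1)/(5*(w**2 + 1)) - 3/(8*(w + 1)) + 3/(4*(w - 1)) - 151/(40*(w - 3)).
Integrate each term; A/(w−a) gives A·log|w−a|; the (Bw+D)/(w²+p²) term gives a log and an atan.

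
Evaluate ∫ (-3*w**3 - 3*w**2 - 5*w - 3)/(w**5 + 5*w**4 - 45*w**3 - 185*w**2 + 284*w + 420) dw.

Factor the denominator: (w - 6)*(w - 2)*(w + 1)*(w + 5)*(w + 7).
Partial-fraction decomposition: 457/(702*(w + 7)) - 23/(44*(w + 5)) + 1/(252*(w + 1)) + 7/(108*(w - 2)) - 789/(4004*(w - 6)).
Integrate each term: A/(w−a) contributes A·log|w−a|.

-789*log(w - 6)/4004 + 7*log(w - 2)/108 + log(w + 1)/252 - 23*log(w + 5)/44 + 457*log(w + 7)/702 + C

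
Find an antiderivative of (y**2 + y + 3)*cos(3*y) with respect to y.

y**2*sin(3*y)/3 + y*sin(3*y)/3 + 2*y*cos(3*y)/9 + 25*sin(3*y)/27 + cos(3*y)/9 + C

Use integration by parts with u = y**2 + y + 3, dv = cos(3*y) dy, so v = sin(3*y)/3.
Apply parts 2 times (tabular method): alternate signs, differentiate u down to 0, integrate dv up.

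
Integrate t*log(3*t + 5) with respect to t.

t**2*log(3*t + 5)/2 - t**2/4 + 5*t/6 - 25*log(3*t + 5)/18 + C

Use integration by parts with u = log(3*t + 5), dv = t dt.
Then du = 3/(3*t + 5) dt and v = t**2/2.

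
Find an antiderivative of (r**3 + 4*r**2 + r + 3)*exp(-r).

Use integration by parts with u = r**3 + 4*r**2 + r + 3, dv = exp(-r) dr, so v = -exp(-r).
Apply parts 3 times (tabular method): alternate signs, differentiate u down to 0, integrate dv up.

(-r**3 - 7*r**2 - 15*r - 18)*exp(-r) + C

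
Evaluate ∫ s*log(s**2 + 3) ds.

s**2*log(s**2 + 3)/2 - s**2/2 + 3*log(s**2 + 3)/2 + C

Let u = s**2 + 3, so du = (2*s) ds.
The integral becomes (1/2)·∫ log(u) du; integrate by parts with u′=log(u), dv′=du.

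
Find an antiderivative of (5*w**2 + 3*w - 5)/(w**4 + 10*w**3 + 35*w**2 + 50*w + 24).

-log(w + 1)/2 - 9*log(w + 2)/2 + 31*log(w + 3)/2 - 21*log(w + 4)/2 + C

Factor the denominator: (w + 1)*(w + 2)*(w + 3)*(w + 4).
Partial-fraction decomposition: -21/(2*(w + 4)) + 31/(2*(w + 3)) - 9/(2*(w + 2)) - 1/(2*(w + 1)).
Integrate each term: A/(w−a) contributes A·log|w−a|.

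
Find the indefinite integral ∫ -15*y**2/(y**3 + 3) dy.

-5*log(y**3 + 3) + C

Let u = y**3 + 3, so du = (3*y**2) dy.
Rewriting, the integral becomes -5·∫ 1/u du = -5·log(u).
Substituting back, u = y**3 + 3.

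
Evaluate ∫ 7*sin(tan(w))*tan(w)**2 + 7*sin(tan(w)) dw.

-7*cos(tan(w)) + C

Let u = tan(w), so du = (tan(w)**2 + 1) dw.
Rewriting, the integral becomes 7·∫ sin(u) du = 7·-cos(u).
Substituting back, u = tan(w).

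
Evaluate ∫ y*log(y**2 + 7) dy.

Let u = y**2 + 7, so du = (2*y) dy.
The integral becomes (1/2)·∫ log(u) du; integrate by parts with u′=log(u), dv′=du.

y**2*log(y**2 + 7)/2 - y**2/2 + 7*log(y**2 + 7)/2 + C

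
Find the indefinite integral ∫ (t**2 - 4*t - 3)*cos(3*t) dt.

t**2*sin(3*t)/3 - 4*t*sin(3*t)/3 + 2*t*cos(3*t)/9 - 29*sin(3*t)/27 - 4*cos(3*t)/9 + C

Use integration by parts with u = t**2 - 4*t - 3, dv = cos(3*t) dt, so v = sin(3*t)/3.
Apply parts 2 times (tabular method): alternate signs, differentiate u down to 0, integrate dv up.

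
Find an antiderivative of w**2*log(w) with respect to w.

Use integration by parts with u = log(w), dv = w**2 dw.
Then du = 1/w dw and v = w**3/3.

w**3*log(w)/3 - w**3/9 + C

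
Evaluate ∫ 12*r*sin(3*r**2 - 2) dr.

-2*cos(3*r**2 - 2) + C

Let u = 3*r**2 - 2, so du = (6*r) dr.
Rewriting, the integral becomes 2·∫ sin(u) du = 2·-cos(u).
Substituting back, u = 3*r**2 - 2.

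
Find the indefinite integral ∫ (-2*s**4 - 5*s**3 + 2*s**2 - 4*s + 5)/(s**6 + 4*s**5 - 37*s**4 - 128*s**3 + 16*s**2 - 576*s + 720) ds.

Factor the denominator: (s - 6)*(s - 1)*(s + 5)*(s + 6)*(s**2 + 4).
Partial-fraction decomposition: (4*s - 571)/(5800*(s**2 + 4)) + 1411/(3360*(s + 6)) - 25/(87*(s + 5)) + 2/(525*(s - 1)) - 329/(2400*(s - 6)).
Integrate each term; A/(s−a) gives A·log|s−a|; the (Bs+D)/(s²+p²) term gives a log and an atan.

-329*log(s - 6)/2400 + 2*log(s - 1)/525 - 25*log(s + 5)/87 + 1411*log(s + 6)/3360 + log(s**2 + 4)/2900 - 571*atan(s/2)/11600 + C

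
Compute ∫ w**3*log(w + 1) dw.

w**4*log(w + 1)/4 - w**4/16 + w**3/12 - w**2/8 + w/4 - log(w + 1)/4 + C

Use integration by parts with u = log(w + 1), dv = w**3 dw.
Then du = 1/(w + 1) dw and v = w**4/4.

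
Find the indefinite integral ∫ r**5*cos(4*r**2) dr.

Let u = r², du = 2r dr; rewrite as (1/2)∫ u^2·cos(4u) du.
Now integrate by parts 2 times.

r**4*sin(4*r**2)/8 + r**2*cos(4*r**2)/16 - sin(4*r**2)/64 + C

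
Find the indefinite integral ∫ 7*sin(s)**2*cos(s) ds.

Let u = sin(s), so du = (cos(s)) ds.
Rewriting, the integral becomes 7·∫ u^2 du = 7·u^3/3.
Substituting back, u = sin(s).

7*sin(s)**3/3 + C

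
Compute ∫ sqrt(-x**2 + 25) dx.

x*sqrt(-x**2 + 25)/2 + 25*asin(x/5)/2 + C

Substitute x = 5·sin(θ), so dx = 5·cos(θ) dθ and the radical becomes sqrt(-x**2 + 25) = 5·cos(θ) by the Pythagorean identity.
Integrate the resulting trig expression in θ, then back-substitute θ = asin(x/5), sin(θ) = x/5, cos(θ) = sqrt(-x**2 + 25)/5 (absorbing any constant into C).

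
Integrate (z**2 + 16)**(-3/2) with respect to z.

z/(16*sqrt(z**2 + 16)) + C

Substitute z = 4·tan(θ), so dz = 4·sec(θ)^2 dθ and the radical becomes sqrt(z**2 + 16) = 4·sec(θ) by the Pythagorean identity.
Integrate the resulting trig expression in θ, then back-substitute tan(θ) = z/4, sec(θ) = sqrt(z**2 + 16)/4 (absorbing any constant into C).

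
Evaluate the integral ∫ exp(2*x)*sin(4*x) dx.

Let I denote the integral. Integrate by parts with u = sin(4*x), dv = exp(2*x) dx, so v = exp(2*x)/2: I = exp(2*x)*sin(4*x)/2 − 2·∫ exp(2*x)*cos(4*x) dx.
Apply parts again with u = cos(4*x), dv = exp(2*x) dx: ∫ exp(2*x)*cos(4*x) dx = exp(2*x)*cos(4*x)/2 + 2·I. Substituting back brings back I: I = exp(2*x)*sin(4*x)/2 - exp(2*x)*cos(4*x) − 4·I.
Solving for I: (1 + 4)·I equals the remaining terms, so I = (1/5)·(exp(2*x)*sin(4*x)/2 - exp(2*x)*cos(4*x)).

exp(2*x)*sin(4*x)/10 - exp(2*x)*cos(4*x)/5 + C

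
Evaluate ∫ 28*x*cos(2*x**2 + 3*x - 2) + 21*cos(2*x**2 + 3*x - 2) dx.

7*sin(2*x**2 + 3*x - 2) + C

Let u = 2*x**2 + 3*x - 2, so du = (4*x + 3) dx.
Rewriting, the integral becomes 7·∫ cos(u) du = 7·sin(u).
Substituting back, u = 2*x**2 + 3*x - 2.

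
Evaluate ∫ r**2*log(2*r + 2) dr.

r**3*log(2*r + 2)/3 - r**3/9 + r**2/6 - r/3 + log(r + 1)/3 + C

Use integration by parts with u = log(2*r + 2), dv = r**2 dr.
Then du = 2/(2*r + 2) dr and v = r**3/3.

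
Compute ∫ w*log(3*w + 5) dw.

w**2*log(3*w + 5)/2 - w**2/4 + 5*w/6 - 25*log(3*w + 5)/18 + C

Use integration by parts with u = log(3*w + 5), dv = w dw.
Then du = 3/(3*w + 5) dw and v = w**2/2.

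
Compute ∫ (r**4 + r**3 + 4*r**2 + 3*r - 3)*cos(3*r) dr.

r**4*sin(3*r)/3 + r**3*sin(3*r)/3 + 4*r**3*cos(3*r)/9 + 8*r**2*sin(3*r)/9 + r**2*cos(3*r)/3 + 7*r*sin(3*r)/9 + 16*r*cos(3*r)/27 - 97*sin(3*r)/81 + 7*cos(3*r)/27 + C

Use integration by parts with u = r**4 + r**3 + 4*r**2 + 3*r - 3, dv = cos(3*r) dr, so v = sin(3*r)/3.
Apply parts 4 times (tabular method): alternate signs, differentiate u down to 0, integrate dv up.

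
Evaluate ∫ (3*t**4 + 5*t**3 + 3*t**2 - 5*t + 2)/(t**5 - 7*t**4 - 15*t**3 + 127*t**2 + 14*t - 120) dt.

2524*log(t - 6)/175 - 319*log(t - 5)/27 + log(t - 1)/25 - 2*log(t + 1)/63 + 259*log(t + 4)/675 + C

Factor the denominator: (t - 6)*(t - 5)*(t - 1)*(t + 1)*(t + 4).
Partial-fraction decomposition: 259/(675*(t + 4)) - 2/(63*(t + 1)) + 1/(25*(t - 1)) - 319/(27*(t - 5)) + 2524/(175*(t - 6)).
Integrate each term: A/(t−a) contributes A·log|t−a|.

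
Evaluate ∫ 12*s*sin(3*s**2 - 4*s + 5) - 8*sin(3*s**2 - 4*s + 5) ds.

-2*cos(3*s**2 - 4*s + 5) + C

Let u = 3*s**2 - 4*s + 5, so du = (6*s - 4) ds.
Rewriting, the integral becomes 2·∫ sin(u) du = 2·-cos(u).
Substituting back, u = 3*s**2 - 4*s + 5.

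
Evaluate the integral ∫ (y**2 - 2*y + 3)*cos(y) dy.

y**2*sin(y) - 2*y*sin(y) + 2*y*cos(y) + sin(y) - 2*cos(y) + C

Use integration by parts with u = y**2 - 2*y + 3, dv = cos(y) dy, so v = sin(y).
Apply parts 2 times (tabular method): alternate signs, differentiate u down to 0, integrate dv up.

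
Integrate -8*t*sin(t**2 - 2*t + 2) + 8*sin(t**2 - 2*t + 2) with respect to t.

Let u = t**2 - 2*t + 2, so du = (2*t - 2) dt.
Rewriting, the integral becomes -4·∫ sin(u) du = -4·-cos(u).
Substituting back, u = t**2 - 2*t + 2.

4*cos(t**2 - 2*t + 2) + C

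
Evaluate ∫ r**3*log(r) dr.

r**4*log(r)/4 - r**4/16 + C

Use integration by parts with u = log(r), dv = r**3 dr.
Then du = 1/r dr and v = r**4/4.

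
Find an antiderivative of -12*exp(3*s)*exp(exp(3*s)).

-4*exp(exp(3*s)) + C

Let u = exp(3*s), so du = (3*exp(3*s)) ds.
Rewriting, the integral becomes -4·∫ e^u du = -4·e^u.
Substituting back, u = exp(3*s).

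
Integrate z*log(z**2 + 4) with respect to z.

Let u = z**2 + 4, so du = (2*z) dz.
The integral becomes (1/2)·∫ log(u) du; integrate by parts with u′=log(u), dv′=du.

z**2*log(z**2 + 4)/2 - z**2/2 + 2*log(z**2 + 4) + C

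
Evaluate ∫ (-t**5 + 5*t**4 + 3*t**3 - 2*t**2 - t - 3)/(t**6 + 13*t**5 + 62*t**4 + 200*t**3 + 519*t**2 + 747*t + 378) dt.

-log(t + 1)/120 - 79*log(t + 2)/65 + 61*log(t + 3)/16 - 27689*log(t + 7)/6960 + 2937*log(t**2 + 9)/15080 - 6407*atan(t/3)/22620 + C

Factor the denominator: (t + 1)*(t + 2)*(t + 3)*(t + 7)*(t**2 + 9).
Partial-fraction decomposition: (2937*t - 6407)/(7540*(t**2 + 9)) - 27689/(6960*(t + 7)) + 61/(16*(t + 3)) - 79/(65*(t + 2)) - 1/(120*(t + 1)).
Integrate each term; A/(t−a) gives A·log|t−a|; the (Bt+D)/(t²+p²) term gives a log and an atan.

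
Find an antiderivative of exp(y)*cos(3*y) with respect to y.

3*exp(y)*sin(3*y)/10 + exp(y)*cos(3*y)/10 + C

Let I denote the integral. Integrate by parts with u = cos(3*y), dv = exp(y) dy, so v = exp(y): I = exp(y)*cos(3*y) + 3·∫ exp(y)*sin(3*y) dy.
Apply parts again with u = sin(3*y), dv = exp(y) dy: ∫ exp(y)*sin(3*y) dy = exp(y)*sin(3*y) − 3·I. Substituting back brings back I: I = 3*exp(y)*sin(3*y) + exp(y)*cos(3*y) − 9·I.
Solving for I: (1 + 9)·I equals the remaining terms, so I = (1/10)·(3*exp(y)*sin(3*y) + exp(y)*cos(3*y)).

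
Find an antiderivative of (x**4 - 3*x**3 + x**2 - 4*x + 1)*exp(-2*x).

(-4*x**4 + 4*x**3 + 2*x**2 + 18*x + 5)*exp(-2*x)/8 + C

Use integration by parts with u = x**4 - 3*x**3 + x**2 - 4*x + 1, dv = exp(-2*x) dx, so v = -exp(-2*x)/2.
Apply parts 4 times (tabular method): alternate signs, differentiate u down to 0, integrate dv up.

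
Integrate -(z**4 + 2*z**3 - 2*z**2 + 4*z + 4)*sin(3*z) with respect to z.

z**4*cos(3*z)/3 - 4*z**3*sin(3*z)/9 + 2*z**3*cos(3*z)/3 - 2*z**2*sin(3*z)/3 - 10*z**2*cos(3*z)/9 + 20*z*sin(3*z)/27 + 8*z*cos(3*z)/9 - 8*sin(3*z)/27 + 128*cos(3*z)/81 + C

Use integration by parts with u = z**4 + 2*z**3 - 2*z**2 + 4*z + 4, dv = -sin(3*z) dz, so v = cos(3*z)/3.
Apply parts 4 times (tabular method): alternate signs, differentiate u down to 0, integrate dv up.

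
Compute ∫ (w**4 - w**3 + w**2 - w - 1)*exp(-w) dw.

(-w**4 - 3*w**3 - 10*w**2 - 19*w - 18)*exp(-w) + C

Use integration by parts with u = w**4 - w**3 + w**2 - w - 1, dv = exp(-w) dw, so v = -exp(-w).
Apply parts 4 times (tabular method): alternate signs, differentiate u down to 0, integrate dv up.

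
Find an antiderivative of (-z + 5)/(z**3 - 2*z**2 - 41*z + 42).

-log(z - 7)/39 - 2*log(z - 1)/21 + 11*log(z + 6)/91 + C

Factor the denominator: (z - 7)*(z - 1)*(z + 6).
Partial-fraction decomposition: 11/(91*(z + 6)) - 2/(21*(z - 1)) - 1/(39*(z - 7)).
Integrate each term: A/(z−a) contributes A·log|z−a|.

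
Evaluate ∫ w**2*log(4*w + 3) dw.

Use integration by parts with u = log(4*w + 3), dv = w**2 dw.
Then du = 4/(4*w + 3) dw and v = w**3/3.

w**3*log(4*w + 3)/3 - w**3/9 + w**2/8 - 3*w/16 + 9*log(4*w + 3)/64 + C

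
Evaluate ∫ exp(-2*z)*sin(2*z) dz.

Let I denote the integral. Integrate by parts with u = sin(2*z), dv = exp(-2*z) dz, so v = -exp(-2*z)/2: I = -exp(-2*z)*sin(2*z)/2 + ∫ exp(-2*z)*cos(2*z) dz.
Apply parts again with u = cos(2*z), dv = exp(-2*z) dz: ∫ exp(-2*z)*cos(2*z) dz = -exp(-2*z)*cos(2*z)/2 − I. Substituting back brings back I: I = -exp(-2*z)*sin(2*z)/2 - exp(-2*z)*cos(2*z)/2 − I.
Solving for I: (1 + 1)·I equals the remaining terms, so I = (1/2)·(-exp(-2*z)*sin(2*z)/2 - exp(-2*z)*cos(2*z)/2).

-exp(-2*z)*sin(2*z)/4 - exp(-2*z)*cos(2*z)/4 + C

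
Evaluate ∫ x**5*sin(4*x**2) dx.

Let u = x², du = 2x dx; rewrite as (1/2)∫ u^2·sin(4u) du.
Now integrate by parts 2 times.

-x**4*cos(4*x**2)/8 + x**2*sin(4*x**2)/16 + cos(4*x**2)/64 + C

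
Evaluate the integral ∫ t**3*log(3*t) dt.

t**4*(log(t) + log(3))/4 - t**4/16 + C

Use integration by parts with u = log(3*t), dv = t**3 dt.
Then du = 1/t dt and v = t**4/4.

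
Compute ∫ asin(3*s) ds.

s*asin(3*s) + sqrt(-9*s**2 + 1)/3 + C

Use integration by parts with u = arcsin(3*s), dv = ds.
Then du = 3/sqrt(-9*s**2 + 1) ds.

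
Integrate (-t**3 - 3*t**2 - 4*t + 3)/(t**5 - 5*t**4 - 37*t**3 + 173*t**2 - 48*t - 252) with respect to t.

Factor the denominator: (t - 7)*(t - 3)*(t - 2)*(t + 1)*(t + 6).
Partial-fraction decomposition: 3/(104*(t + 6)) - 1/(96*(t + 1)) - 5/(24*(t - 2)) + 7/(16*(t - 3)) - 103/(416*(t - 7)).
Integrate each term: A/(t−a) contributes A·log|t−a|.

-103*log(t - 7)/416 + 7*log(t - 3)/16 - 5*log(t - 2)/24 - log(t + 1)/96 + 3*log(t + 6)/104 + C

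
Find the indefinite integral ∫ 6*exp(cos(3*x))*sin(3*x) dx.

-2*exp(cos(3*x)) + C

Let u = cos(3*x), so du = (-3*sin(3*x)) dx.
Rewriting, the integral becomes -2·∫ e^u du = -2·e^u.
Substituting back, u = cos(3*x).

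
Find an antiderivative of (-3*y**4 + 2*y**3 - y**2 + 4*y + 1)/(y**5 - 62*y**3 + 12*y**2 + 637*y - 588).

-2179*log(y - 7)/1232 + 37*log(y - 3)/112 + log(y - 1)/160 + 309*log(y + 4)/385 - 531*log(y + 7)/224 + C

Factor the denominator: (y - 7)*(y - 3)*(y - 1)*(y + 4)*(y + 7).
Partial-fraction decomposition: -531/(224*(y + 7)) + 309/(385*(y + 4)) + 1/(160*(y - 1)) + 37/(112*(y - 3)) - 2179/(1232*(y - 7)).
Integrate each term: A/(y−a) contributes A·log|y−a|.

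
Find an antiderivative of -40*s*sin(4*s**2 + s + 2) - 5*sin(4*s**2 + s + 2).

5*cos(4*s**2 + s + 2) + C

Let u = 4*s**2 + s + 2, so du = (8*s + 1) ds.
Rewriting, the integral becomes -5·∫ sin(u) du = -5·-cos(u).
Substituting back, u = 4*s**2 + s + 2.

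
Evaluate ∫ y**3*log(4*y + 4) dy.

y**4*log(4*y + 4)/4 - y**4/16 + y**3/12 - y**2/8 + y/4 - log(y + 1)/4 + C

Use integration by parts with u = log(4*y + 4), dv = y**3 dy.
Then du = 4/(4*y + 4) dy and v = y**4/4.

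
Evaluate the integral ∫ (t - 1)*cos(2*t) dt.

Use integration by parts with u = t - 1, dv = cos(2*t) dt, so v = sin(2*t)/2.
Apply parts 1 times (tabular method): alternate signs, differentiate u down to 0, integrate dv up.

t*sin(2*t)/2 - sin(2*t)/2 + cos(2*t)/4 + C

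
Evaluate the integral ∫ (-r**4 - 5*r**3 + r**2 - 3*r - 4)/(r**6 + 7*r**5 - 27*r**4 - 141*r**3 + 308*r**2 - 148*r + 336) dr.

-144*log(r - 4)/935 + 31*log(r - 2)/360 - 83*log(r + 6)/1480 + 62*log(r + 7)/495 - 2*log(r**2 + 1)/3145 - 10*atan(r)/629 + C

Factor the denominator: (r - 4)*(r - 2)*(r + 6)*(r + 7)*(r**2 + 1).
Partial-fraction decomposition: -2*(2*r + 25)/(3145*(r**2 + 1)) + 62/(495*(r + 7)) - 83/(1480*(r + 6)) + 31/(360*(r - 2)) - 144/(935*(r - 4)).
Integrate each term; A/(r−a) gives A·log|r−a|; the (Br+D)/(r²+p²) term gives a log and an atan.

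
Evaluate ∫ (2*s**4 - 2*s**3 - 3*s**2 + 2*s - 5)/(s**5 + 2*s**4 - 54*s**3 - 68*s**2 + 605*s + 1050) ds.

13871*log(s - 5)/18816 + 27*log(s + 2)/245 - 89*log(s + 3)/128 + 887*log(s + 7)/480 - 155/(112*s - 560) + C

Factor the denominator: (s - 5)**2*(s + 2)*(s + 3)*(s + 7).
Partial-fraction decomposition: 887/(480*(s + 7)) - 89/(128*(s + 3)) + 27/(245*(s + 2)) + 13871/(18816*(s - 5)) + 155/(112*(s - 5)**2).
Integrate each term; A/(s−a) gives A·log|s−a|; A/(s−a)² gives −A/(s−a).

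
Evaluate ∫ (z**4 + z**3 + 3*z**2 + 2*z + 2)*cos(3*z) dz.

z**4*sin(3*z)/3 + z**3*sin(3*z)/3 + 4*z**3*cos(3*z)/9 + 5*z**2*sin(3*z)/9 + z**2*cos(3*z)/3 + 4*z*sin(3*z)/9 + 10*z*cos(3*z)/27 + 44*sin(3*z)/81 + 4*cos(3*z)/27 + C

Use integration by parts with u = z**4 + z**3 + 3*z**2 + 2*z + 2, dv = cos(3*z) dz, so v = sin(3*z)/3.
Apply parts 4 times (tabular method): alternate signs, differentiate u down to 0, integrate dv up.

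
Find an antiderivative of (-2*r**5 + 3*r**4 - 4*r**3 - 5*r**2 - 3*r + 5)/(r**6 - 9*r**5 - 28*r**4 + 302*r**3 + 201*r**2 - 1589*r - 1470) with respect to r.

Factor the denominator: (r - 7)**2*(r - 3)*(r + 1)*(r + 2)*(r + 5).
Partial-fraction decomposition: -355/(576*(r + 5)) + 1/(9*(r + 2)) - 3/(256*(r + 1)) - 5/(32*(r - 3)) - 1019/(768*(r - 7)) - 779/(96*(r - 7)**2).
Integrate each term; A/(r−a) gives A·log|r−a|; A/(r−a)² gives −A/(r−a).

-1019*log(r - 7)/768 - 5*log(r - 3)/32 - 3*log(r + 1)/256 + log(r + 2)/9 - 355*log(r + 5)/576 + 779/(96*r - 672) + C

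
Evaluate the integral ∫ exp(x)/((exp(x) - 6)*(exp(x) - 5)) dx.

Let u = e^x, du = e^x dx.
The integral becomes ∫ du/((u-6)(u-5)); decompose into partial fractions.

log(exp(x) - 6) - log(exp(x) - 5) + C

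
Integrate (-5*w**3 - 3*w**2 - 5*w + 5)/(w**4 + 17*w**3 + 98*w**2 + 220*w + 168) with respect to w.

Factor the denominator: (w + 2)**2*(w + 6)*(w + 7).
Partial-fraction decomposition: -1608/(25*(w + 7)) + 1007/(16*(w + 6)) - 1447/(400*(w + 2)) + 43/(20*(w + 2)**2).
Integrate each term; A/(w−a) gives A·log|w−a|; A/(w−a)² gives −A/(w−a).

-1447*log(w + 2)/400 + 1007*log(w + 6)/16 - 1608*log(w + 7)/25 - 43/(20*w + 40) + C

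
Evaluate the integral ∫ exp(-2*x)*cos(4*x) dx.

Let I denote the integral. Integrate by parts with u = cos(4*x), dv = exp(-2*x) dx, so v = -exp(-2*x)/2: I = -exp(-2*x)*cos(4*x)/2 − 2·∫ exp(-2*x)*sin(4*x) dx.
Apply parts again with u = sin(4*x), dv = exp(-2*x) dx: ∫ exp(-2*x)*sin(4*x) dx = -exp(-2*x)*sin(4*x)/2 + 2·I. Substituting back brings back I: I = exp(-2*x)*sin(4*x) - exp(-2*x)*cos(4*x)/2 − 4·I.
Solving for I: (1 + 4)·I equals the remaining terms, so I = (1/5)·(exp(-2*x)*sin(4*x) - exp(-2*x)*cos(4*x)/2).

exp(-2*x)*sin(4*x)/5 - exp(-2*x)*cos(4*x)/10 + C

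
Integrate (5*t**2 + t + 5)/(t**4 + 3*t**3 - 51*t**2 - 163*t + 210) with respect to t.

Factor the denominator: (t - 7)*(t - 1)*(t + 5)*(t + 6).
Partial-fraction decomposition: -179/(91*(t + 6)) + 125/(72*(t + 5)) - 11/(252*(t - 1)) + 257/(936*(t - 7)).
Integrate each term: A/(t−a) contributes A·log|t−a|.

257*log(t - 7)/936 - 11*log(t - 1)/252 + 125*log(t + 5)/72 - 179*log(t + 6)/91 + C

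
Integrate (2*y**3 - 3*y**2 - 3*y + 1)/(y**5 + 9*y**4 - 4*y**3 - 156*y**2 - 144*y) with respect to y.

-log(y)/144 + 69*log(y - 4)/2000 - log(y + 1)/125 - 22*log(y + 6)/1125 - 521/(300*y + 1800) + C

Factor the denominator: y*(y - 4)*(y + 1)*(y + 6)**2.
Partial-fraction decomposition: -22/(1125*(y + 6)) + 521/(300*(y + 6)**2) - 1/(125*(y + 1)) + 69/(2000*(y - 4)) - 1/(144*y).
Integrate each term; A/(y−a) gives A·log|y−a|; A/(y−a)² gives −A/(y−a).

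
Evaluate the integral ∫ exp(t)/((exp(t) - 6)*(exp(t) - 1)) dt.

Let u = e^t, du = e^t dt.
The integral becomes ∫ du/((u-6)(u-1)); decompose into partial fractions.

log(exp(t) - 6)/5 - log(exp(t) - 1)/5 + C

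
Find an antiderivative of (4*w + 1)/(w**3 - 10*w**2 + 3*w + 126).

29*log(w - 7)/10 - 25*log(w - 6)/9 - 11*log(w + 3)/90 + C

Factor the denominator: (w - 7)*(w - 6)*(w + 3).
Partial-fraction decomposition: -11/(90*(w + 3)) - 25/(9*(w - 6)) + 29/(10*(w - 7)).
Integrate each term: A/(w−a) contributes A·log|w−a|.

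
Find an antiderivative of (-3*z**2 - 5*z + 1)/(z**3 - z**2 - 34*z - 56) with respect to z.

-181*log(z - 7)/99 + log(z + 2)/18 - 27*log(z + 4)/22 + C

Factor the denominator: (z - 7)*(z + 2)*(z + 4).
Partial-fraction decomposition: -27/(22*(z + 4)) + 1/(18*(z + 2)) - 181/(99*(z - 7)).
Integrate each term: A/(z−a) contributes A·log|z−a|.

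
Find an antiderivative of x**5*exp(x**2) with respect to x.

(x**4 - 2*x**2 + 2)*exp(x**2)/2 + C

Let u = x², du = 2x dx; rewrite as (1/2)∫ u^2·exp(1u) du.
Now integrate by parts 2 times.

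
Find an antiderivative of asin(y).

Use integration by parts with u = arcsin(y), dv = dy.
Then du = 1/sqrt(-y**2 + 1) dy.

y*asin(y) + sqrt(-y**2 + 1) + C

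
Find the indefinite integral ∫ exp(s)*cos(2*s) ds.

2*exp(s)*sin(2*s)/5 + exp(s)*cos(2*s)/5 + C

Let I denote the integral. Integrate by parts with u = cos(2*s), dv = exp(s) ds, so v = exp(s): I = exp(s)*cos(2*s) + 2·∫ exp(s)*sin(2*s) ds.
Apply parts again with u = sin(2*s), dv = exp(s) ds: ∫ exp(s)*sin(2*s) ds = exp(s)*sin(2*s) − 2·I. Substituting back brings back I: I = 2*exp(s)*sin(2*s) + exp(s)*cos(2*s) − 4·I.
Solving for I: (1 + 4)·I equals the remaining terms, so I = (1/5)·(2*exp(s)*sin(2*s) + exp(s)*cos(2*s)).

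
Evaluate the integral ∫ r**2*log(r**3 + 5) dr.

Let u = r**3 + 5, so du = (3*r**2) dr.
The integral becomes (1/3)·∫ log(u) du; integrate by parts with u′=log(u), dv′=du.

r**3*log(r**3 + 5)/3 - r**3/3 + 5*log(r**3 + 5)/3 + C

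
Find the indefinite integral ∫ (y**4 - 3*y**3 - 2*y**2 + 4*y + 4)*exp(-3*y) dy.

(-27*y**4 + 45*y**3 + 99*y**2 - 42*y - 122)*exp(-3*y)/81 + C

Use integration by parts with u = y**4 - 3*y**3 - 2*y**2 + 4*y + 4, dv = exp(-3*y) dy, so v = -exp(-3*y)/3.
Apply parts 4 times (tabular method): alternate signs, differentiate u down to 0, integrate dv up.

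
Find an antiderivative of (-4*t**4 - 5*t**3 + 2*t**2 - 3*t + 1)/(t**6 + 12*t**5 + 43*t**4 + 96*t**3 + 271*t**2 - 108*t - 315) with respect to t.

-3*log(t - 1)/320 - 7*log(t + 1)/480 - 603*log(t + 5)/544 + 7769*log(t + 7)/5568 - 324*log(t**2 + 9)/2465 + 433*atan(t/3)/5916 + C

Factor the denominator: (t - 1)*(t + 1)*(t + 5)*(t + 7)*(t**2 + 9).
Partial-fraction decomposition: -(2592*t - 2165)/(9860*(t**2 + 9)) + 7769/(5568*(t + 7)) - 603/(544*(t + 5)) - 7/(480*(t + 1)) - 3/(320*(t - 1)).
Integrate each term; A/(t−a) gives A·log|t−a|; the (Bt+D)/(t²+p²) term gives a log and an atan.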